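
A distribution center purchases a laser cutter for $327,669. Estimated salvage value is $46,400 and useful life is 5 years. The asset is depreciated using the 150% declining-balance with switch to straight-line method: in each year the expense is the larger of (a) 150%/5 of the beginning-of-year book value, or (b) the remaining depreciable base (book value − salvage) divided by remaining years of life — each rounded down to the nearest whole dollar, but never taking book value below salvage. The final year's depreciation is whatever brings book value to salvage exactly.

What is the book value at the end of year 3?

Depreciable base = $327,669 − $46,400 = $281,269.
Year 1: DB = ⌊$327,669 × 150%/5⌋ = $98,300; SL = ⌊$281,269/5⌋ = $56,253 → take DB $98,300. Book value $229,369.
Year 2: DB = ⌊$229,369 × 150%/5⌋ = $68,810; SL = ⌊$182,969/4⌋ = $45,742 → take DB $68,810. Book value $160,559.
Year 3: DB = ⌊$160,559 × 150%/5⌋ = $48,167; SL = ⌊$114,159/3⌋ = $38,053 → take DB $48,167. Book value $112,392.

$112,392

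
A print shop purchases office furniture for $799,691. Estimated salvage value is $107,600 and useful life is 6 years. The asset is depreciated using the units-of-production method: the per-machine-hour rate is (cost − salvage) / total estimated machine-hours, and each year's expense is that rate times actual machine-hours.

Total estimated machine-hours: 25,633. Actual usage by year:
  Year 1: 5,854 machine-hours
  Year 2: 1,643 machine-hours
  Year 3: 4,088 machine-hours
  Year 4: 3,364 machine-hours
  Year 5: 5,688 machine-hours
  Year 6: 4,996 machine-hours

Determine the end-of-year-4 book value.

$396,068

Depreciable base = $799,691 − $107,600 = $692,091.
Rate = $692,091 / 25,633 machine-hours = $27 per machine-hour.
Year 1: 5,854 × $27 = $158,058. Book value $641,633.
Year 2: 1,643 × $27 = $44,361. Book value $597,272.
Year 3: 4,088 × $27 = $110,376. Book value $486,896.
Year 4: 3,364 × $27 = $90,828. Book value $396,068.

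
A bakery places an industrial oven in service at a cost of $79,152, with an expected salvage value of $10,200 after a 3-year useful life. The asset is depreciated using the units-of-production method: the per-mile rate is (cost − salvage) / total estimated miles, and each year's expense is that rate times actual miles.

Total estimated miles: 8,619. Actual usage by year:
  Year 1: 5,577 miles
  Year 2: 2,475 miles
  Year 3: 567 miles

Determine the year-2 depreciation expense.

Depreciable base = $79,152 − $10,200 = $68,952.
Rate = $68,952 / 8,619 miles = $8 per mile.
Year 1: 5,577 × $8 = $44,616. Book value $34,536.
Year 2: 2,475 × $8 = $19,800. Book value $14,736.

$19,800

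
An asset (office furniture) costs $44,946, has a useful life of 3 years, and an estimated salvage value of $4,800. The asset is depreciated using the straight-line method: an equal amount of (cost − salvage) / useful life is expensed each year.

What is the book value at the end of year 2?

Depreciable base = $44,946 − $4,800 = $40,146.
Annual expense = $40,146 / 3 = $13,382.
End of year 1: book value $31,564.
End of year 2: book value $18,182.

$18,182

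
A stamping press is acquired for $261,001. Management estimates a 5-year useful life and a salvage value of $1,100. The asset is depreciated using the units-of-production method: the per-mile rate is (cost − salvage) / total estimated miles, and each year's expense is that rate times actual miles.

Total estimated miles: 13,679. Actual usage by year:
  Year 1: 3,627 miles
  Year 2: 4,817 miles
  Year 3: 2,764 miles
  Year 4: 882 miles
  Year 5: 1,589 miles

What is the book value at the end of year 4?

$31,291

Depreciable base = $261,001 − $1,100 = $259,901.
Rate = $259,901 / 13,679 miles = $19 per mile.
Year 1: 3,627 × $19 = $68,913. Book value $192,088.
Year 2: 4,817 × $19 = $91,523. Book value $100,565.
Year 3: 2,764 × $19 = $52,516. Book value $48,049.
Year 4: 882 × $19 = $16,758. Book value $31,291.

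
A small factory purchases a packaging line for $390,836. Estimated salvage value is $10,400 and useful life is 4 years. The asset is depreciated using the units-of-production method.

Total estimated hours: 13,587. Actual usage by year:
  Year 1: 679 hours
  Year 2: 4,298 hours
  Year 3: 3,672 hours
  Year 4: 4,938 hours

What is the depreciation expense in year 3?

Depreciable base = $390,836 − $10,400 = $380,436.
Rate = $380,436 / 13,587 hours = $28 per hour.
Year 1: 679 × $28 = $19,012. Book value $371,824.
Year 2: 4,298 × $28 = $120,344. Book value $251,480.
Year 3: 3,672 × $28 = $102,816. Book value $148,664.

$102,816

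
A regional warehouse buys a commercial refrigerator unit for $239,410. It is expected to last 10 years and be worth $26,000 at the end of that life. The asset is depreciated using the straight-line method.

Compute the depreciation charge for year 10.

$21,341

Depreciable base = $239,410 − $26,000 = $213,410.
Annual expense = $213,410 / 10 = $21,341.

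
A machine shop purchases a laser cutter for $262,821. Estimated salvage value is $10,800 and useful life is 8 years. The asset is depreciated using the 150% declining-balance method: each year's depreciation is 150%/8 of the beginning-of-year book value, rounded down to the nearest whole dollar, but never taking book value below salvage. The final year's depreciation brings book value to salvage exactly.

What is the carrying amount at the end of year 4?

$114,540

Depreciable base = $262,821 − $10,800 = $252,021.
Year 1: ⌊$262,821 × 150%/8⌋ = $49,278. Book value $213,543.
Year 2: ⌊$213,543 × 150%/8⌋ = $40,039. Book value $173,504.
Year 3: ⌊$173,504 × 150%/8⌋ = $32,532. Book value $140,972.
Year 4: ⌊$140,972 × 150%/8⌋ = $26,432. Book value $114,540.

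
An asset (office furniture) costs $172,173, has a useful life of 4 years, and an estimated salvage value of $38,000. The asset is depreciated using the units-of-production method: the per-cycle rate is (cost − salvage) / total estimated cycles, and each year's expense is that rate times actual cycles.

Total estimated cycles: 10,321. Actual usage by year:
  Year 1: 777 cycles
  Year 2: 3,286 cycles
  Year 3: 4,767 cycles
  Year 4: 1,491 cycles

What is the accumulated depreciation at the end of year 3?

Depreciable base = $172,173 − $38,000 = $134,173.
Rate = $134,173 / 10,321 cycles = $13 per cycle.
Year 1: 777 × $13 = $10,101. Book value $162,072.
Year 2: 3,286 × $13 = $42,718. Book value $119,354.
Year 3: 4,767 × $13 = $61,971. Book value $57,383.
Accumulated through year 3 = $172,173 − $57,383 = $114,790.

$114,790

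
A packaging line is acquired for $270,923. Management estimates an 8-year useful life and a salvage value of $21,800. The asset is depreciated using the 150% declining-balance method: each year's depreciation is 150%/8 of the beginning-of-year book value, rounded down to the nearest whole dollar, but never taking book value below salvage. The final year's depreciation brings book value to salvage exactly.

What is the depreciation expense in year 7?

Depreciable base = $270,923 − $21,800 = $249,123.
Year 1: ⌊$270,923 × 150%/8⌋ = $50,798. Book value $220,125.
Year 2: ⌊$220,125 × 150%/8⌋ = $41,273. Book value $178,852.
Year 3: ⌊$178,852 × 150%/8⌋ = $33,534. Book value $145,318.
Year 4: ⌊$145,318 × 150%/8⌋ = $27,247. Book value $118,071.
Year 5: ⌊$118,071 × 150%/8⌋ = $22,138. Book value $95,933.
Year 6: ⌊$95,933 × 150%/8⌋ = $17,987. Book value $77,946.
Year 7: ⌊$77,946 × 150%/8⌋ = $14,614. Book value $63,332.

$14,614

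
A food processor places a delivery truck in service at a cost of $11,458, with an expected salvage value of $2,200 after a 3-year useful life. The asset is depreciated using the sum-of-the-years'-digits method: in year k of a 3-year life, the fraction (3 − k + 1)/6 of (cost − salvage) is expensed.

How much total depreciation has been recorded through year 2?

Depreciable base = $11,458 − $2,200 = $9,258.
Sum of the years' digits = 3+2+1 = 6.
Year 1: $9,258 × 3/6 = $4,629. Book value $6,829.
Year 2: $9,258 × 2/6 = $3,086. Book value $3,743.
Accumulated through year 2 = $11,458 − $3,743 = $7,715.

$7,715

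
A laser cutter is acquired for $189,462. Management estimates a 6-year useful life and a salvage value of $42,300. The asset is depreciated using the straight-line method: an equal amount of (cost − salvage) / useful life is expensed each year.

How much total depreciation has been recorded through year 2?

$49,054

Depreciable base = $189,462 − $42,300 = $147,162.
Annual expense = $147,162 / 6 = $24,527.
End of year 1: book value $164,935.
End of year 2: book value $140,408.
Accumulated through year 2 = $189,462 − $140,408 = $49,054.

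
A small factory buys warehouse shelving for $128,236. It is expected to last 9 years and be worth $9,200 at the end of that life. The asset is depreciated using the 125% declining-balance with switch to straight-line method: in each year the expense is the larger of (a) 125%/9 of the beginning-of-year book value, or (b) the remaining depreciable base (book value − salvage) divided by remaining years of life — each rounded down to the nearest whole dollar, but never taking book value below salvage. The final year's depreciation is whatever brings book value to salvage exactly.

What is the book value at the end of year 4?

Depreciable base = $128,236 − $9,200 = $119,036.
Year 1: DB = ⌊$128,236 × 125%/9⌋ = $17,810; SL = ⌊$119,036/9⌋ = $13,226 → take DB $17,810. Book value $110,426.
Year 2: DB = ⌊$110,426 × 125%/9⌋ = $15,336; SL = ⌊$101,226/8⌋ = $12,653 → take DB $15,336. Book value $95,090.
Year 3: DB = ⌊$95,090 × 125%/9⌋ = $13,206; SL = ⌊$85,890/7⌋ = $12,270 → take DB $13,206. Book value $81,884.
Year 4: DB = ⌊$81,884 × 125%/9⌋ = $11,372; SL = ⌊$72,684/6⌋ = $12,114 → take SL $12,114. Book value $69,770.

$69,770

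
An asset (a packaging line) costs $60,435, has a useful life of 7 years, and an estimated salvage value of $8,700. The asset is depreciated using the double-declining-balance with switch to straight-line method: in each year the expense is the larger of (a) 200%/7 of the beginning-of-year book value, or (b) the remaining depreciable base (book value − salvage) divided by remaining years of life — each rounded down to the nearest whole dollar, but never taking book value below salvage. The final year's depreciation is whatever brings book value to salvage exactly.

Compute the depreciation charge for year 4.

$6,292

Depreciable base = $60,435 − $8,700 = $51,735.
Year 1: DB = ⌊$60,435 × 200%/7⌋ = $17,267; SL = ⌊$51,735/7⌋ = $7,390 → take DB $17,267. Book value $43,168.
Year 2: DB = ⌊$43,168 × 200%/7⌋ = $12,333; SL = ⌊$34,468/6⌋ = $5,744 → take DB $12,333. Book value $30,835.
Year 3: DB = ⌊$30,835 × 200%/7⌋ = $8,810; SL = ⌊$22,135/5⌋ = $4,427 → take DB $8,810. Book value $22,025.
Year 4: DB = ⌊$22,025 × 200%/7⌋ = $6,292; SL = ⌊$13,325/4⌋ = $3,331 → take DB $6,292. Book value $15,733.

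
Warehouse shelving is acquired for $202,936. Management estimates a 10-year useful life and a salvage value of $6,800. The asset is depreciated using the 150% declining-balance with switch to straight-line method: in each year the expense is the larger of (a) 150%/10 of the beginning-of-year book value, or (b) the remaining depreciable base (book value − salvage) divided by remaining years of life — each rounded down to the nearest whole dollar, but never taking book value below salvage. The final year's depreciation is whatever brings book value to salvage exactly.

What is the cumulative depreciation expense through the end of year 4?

$97,001

Depreciable base = $202,936 − $6,800 = $196,136.
Year 1: DB = ⌊$202,936 × 150%/10⌋ = $30,440; SL = ⌊$196,136/10⌋ = $19,613 → take DB $30,440. Book value $172,496.
Year 2: DB = ⌊$172,496 × 150%/10⌋ = $25,874; SL = ⌊$165,696/9⌋ = $18,410 → take DB $25,874. Book value $146,622.
Year 3: DB = ⌊$146,622 × 150%/10⌋ = $21,993; SL = ⌊$139,822/8⌋ = $17,477 → take DB $21,993. Book value $124,629.
Year 4: DB = ⌊$124,629 × 150%/10⌋ = $18,694; SL = ⌊$117,829/7⌋ = $16,832 → take DB $18,694. Book value $105,935.
Accumulated through year 4 = $202,936 − $105,935 = $97,001.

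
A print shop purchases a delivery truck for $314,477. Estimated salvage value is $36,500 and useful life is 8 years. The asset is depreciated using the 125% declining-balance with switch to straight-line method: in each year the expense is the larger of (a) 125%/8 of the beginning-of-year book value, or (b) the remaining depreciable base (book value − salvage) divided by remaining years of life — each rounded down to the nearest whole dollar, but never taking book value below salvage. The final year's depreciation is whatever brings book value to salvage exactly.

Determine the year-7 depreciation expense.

$30,480

Depreciable base = $314,477 − $36,500 = $277,977.
Year 1: DB = ⌊$314,477 × 125%/8⌋ = $49,137; SL = ⌊$277,977/8⌋ = $34,747 → take DB $49,137. Book value $265,340.
Year 2: DB = ⌊$265,340 × 125%/8⌋ = $41,459; SL = ⌊$228,840/7⌋ = $32,691 → take DB $41,459. Book value $223,881.
Year 3: DB = ⌊$223,881 × 125%/8⌋ = $34,981; SL = ⌊$187,381/6⌋ = $31,230 → take DB $34,981. Book value $188,900.
Year 4: DB = ⌊$188,900 × 125%/8⌋ = $29,515; SL = ⌊$152,400/5⌋ = $30,480 → take SL $30,480. Book value $158,420.
Year 5: DB = ⌊$158,420 × 125%/8⌋ = $24,753; SL = ⌊$121,920/4⌋ = $30,480 → take SL $30,480. Book value $127,940.
Year 6: DB = ⌊$127,940 × 125%/8⌋ = $19,990; SL = ⌊$91,440/3⌋ = $30,480 → take SL $30,480. Book value $97,460.
Year 7: DB = ⌊$97,460 × 125%/8⌋ = $15,228; SL = ⌊$60,960/2⌋ = $30,480 → take SL $30,480. Book value $66,980.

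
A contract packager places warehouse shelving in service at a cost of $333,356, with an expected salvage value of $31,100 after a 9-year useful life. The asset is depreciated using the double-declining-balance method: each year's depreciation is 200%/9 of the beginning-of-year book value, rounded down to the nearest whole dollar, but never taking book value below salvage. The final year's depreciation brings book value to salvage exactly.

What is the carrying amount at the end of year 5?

$94,884

Depreciable base = $333,356 − $31,100 = $302,256.
Year 1: ⌊$333,356 × 200%/9⌋ = $74,079. Book value $259,277.
Year 2: ⌊$259,277 × 200%/9⌋ = $57,617. Book value $201,660.
Year 3: ⌊$201,660 × 200%/9⌋ = $44,813. Book value $156,847.
Year 4: ⌊$156,847 × 200%/9⌋ = $34,854. Book value $121,993.
Year 5: ⌊$121,993 × 200%/9⌋ = $27,109. Book value $94,884.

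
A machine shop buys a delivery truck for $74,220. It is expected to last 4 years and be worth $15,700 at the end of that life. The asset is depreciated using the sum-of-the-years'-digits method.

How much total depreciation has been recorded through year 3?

$52,668

Depreciable base = $74,220 − $15,700 = $58,520.
Sum of the years' digits = 4+3+2+1 = 10.
Year 1: $58,520 × 4/10 = $23,408. Book value $50,812.
Year 2: $58,520 × 3/10 = $17,556. Book value $33,256.
Year 3: $58,520 × 2/10 = $11,704. Book value $21,552.
Accumulated through year 3 = $74,220 − $21,552 = $52,668.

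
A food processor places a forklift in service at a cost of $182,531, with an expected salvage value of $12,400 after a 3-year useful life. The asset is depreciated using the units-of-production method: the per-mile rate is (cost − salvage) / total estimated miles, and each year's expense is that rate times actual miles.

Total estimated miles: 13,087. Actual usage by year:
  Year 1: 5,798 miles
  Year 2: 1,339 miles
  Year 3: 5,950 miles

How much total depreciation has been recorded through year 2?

$92,781

Depreciable base = $182,531 − $12,400 = $170,131.
Rate = $170,131 / 13,087 miles = $13 per mile.
Year 1: 5,798 × $13 = $75,374. Book value $107,157.
Year 2: 1,339 × $13 = $17,407. Book value $89,750.
Accumulated through year 2 = $182,531 − $89,750 = $92,781.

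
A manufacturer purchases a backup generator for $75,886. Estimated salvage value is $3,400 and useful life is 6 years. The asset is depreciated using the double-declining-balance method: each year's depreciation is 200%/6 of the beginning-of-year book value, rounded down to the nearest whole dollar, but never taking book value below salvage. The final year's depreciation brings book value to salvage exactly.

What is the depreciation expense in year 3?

Depreciable base = $75,886 − $3,400 = $72,486.
Year 1: ⌊$75,886 × 200%/6⌋ = $25,295. Book value $50,591.
Year 2: ⌊$50,591 × 200%/6⌋ = $16,863. Book value $33,728.
Year 3: ⌊$33,728 × 200%/6⌋ = $11,242. Book value $22,486.

$11,242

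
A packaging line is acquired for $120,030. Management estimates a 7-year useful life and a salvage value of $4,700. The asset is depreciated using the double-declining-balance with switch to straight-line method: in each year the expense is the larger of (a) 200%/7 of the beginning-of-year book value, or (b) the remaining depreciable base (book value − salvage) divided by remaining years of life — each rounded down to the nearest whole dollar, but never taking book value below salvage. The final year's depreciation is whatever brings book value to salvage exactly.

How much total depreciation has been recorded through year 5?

$97,712

Depreciable base = $120,030 − $4,700 = $115,330.
Year 1: DB = ⌊$120,030 × 200%/7⌋ = $34,294; SL = ⌊$115,330/7⌋ = $16,475 → take DB $34,294. Book value $85,736.
Year 2: DB = ⌊$85,736 × 200%/7⌋ = $24,496; SL = ⌊$81,036/6⌋ = $13,506 → take DB $24,496. Book value $61,240.
Year 3: DB = ⌊$61,240 × 200%/7⌋ = $17,497; SL = ⌊$56,540/5⌋ = $11,308 → take DB $17,497. Book value $43,743.
Year 4: DB = ⌊$43,743 × 200%/7⌋ = $12,498; SL = ⌊$39,043/4⌋ = $9,760 → take DB $12,498. Book value $31,245.
Year 5: DB = ⌊$31,245 × 200%/7⌋ = $8,927; SL = ⌊$26,545/3⌋ = $8,848 → take DB $8,927. Book value $22,318.
Accumulated through year 5 = $120,030 − $22,318 = $97,712.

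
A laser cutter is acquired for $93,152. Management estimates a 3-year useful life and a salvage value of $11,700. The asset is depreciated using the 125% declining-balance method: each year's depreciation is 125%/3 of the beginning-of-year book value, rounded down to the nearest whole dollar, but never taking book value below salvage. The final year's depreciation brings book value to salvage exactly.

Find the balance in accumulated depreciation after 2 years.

$61,454

Depreciable base = $93,152 − $11,700 = $81,452.
Year 1: ⌊$93,152 × 125%/3⌋ = $38,813. Book value $54,339.
Year 2: ⌊$54,339 × 125%/3⌋ = $22,641. Book value $31,698.
Accumulated through year 2 = $93,152 − $31,698 = $61,454.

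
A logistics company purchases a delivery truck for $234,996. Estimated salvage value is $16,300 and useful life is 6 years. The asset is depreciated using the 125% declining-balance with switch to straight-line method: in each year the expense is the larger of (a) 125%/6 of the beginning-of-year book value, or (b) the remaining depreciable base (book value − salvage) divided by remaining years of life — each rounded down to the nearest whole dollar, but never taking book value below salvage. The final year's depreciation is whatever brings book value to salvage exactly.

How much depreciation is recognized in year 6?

Depreciable base = $234,996 − $16,300 = $218,696.
Year 1: DB = ⌊$234,996 × 125%/6⌋ = $48,957; SL = ⌊$218,696/6⌋ = $36,449 → take DB $48,957. Book value $186,039.
Year 2: DB = ⌊$186,039 × 125%/6⌋ = $38,758; SL = ⌊$169,739/5⌋ = $33,947 → take DB $38,758. Book value $147,281.
Year 3: DB = ⌊$147,281 × 125%/6⌋ = $30,683; SL = ⌊$130,981/4⌋ = $32,745 → take SL $32,745. Book value $114,536.
Year 4: DB = ⌊$114,536 × 125%/6⌋ = $23,861; SL = ⌊$98,236/3⌋ = $32,745 → take SL $32,745. Book value $81,791.
Year 5: DB = ⌊$81,791 × 125%/6⌋ = $17,039; SL = ⌊$65,491/2⌋ = $32,745 → take SL $32,745. Book value $49,046.
Year 6 (final): $49,046 − $16,300 = $32,746. Book value $16,300.

$32,746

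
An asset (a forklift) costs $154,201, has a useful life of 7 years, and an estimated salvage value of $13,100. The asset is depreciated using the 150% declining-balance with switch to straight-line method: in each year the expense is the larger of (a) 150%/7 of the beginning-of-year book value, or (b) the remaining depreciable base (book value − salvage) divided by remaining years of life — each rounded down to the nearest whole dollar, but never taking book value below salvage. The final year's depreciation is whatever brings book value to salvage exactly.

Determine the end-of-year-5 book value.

Depreciable base = $154,201 − $13,100 = $141,101.
Year 1: DB = ⌊$154,201 × 150%/7⌋ = $33,043; SL = ⌊$141,101/7⌋ = $20,157 → take DB $33,043. Book value $121,158.
Year 2: DB = ⌊$121,158 × 150%/7⌋ = $25,962; SL = ⌊$108,058/6⌋ = $18,009 → take DB $25,962. Book value $95,196.
Year 3: DB = ⌊$95,196 × 150%/7⌋ = $20,399; SL = ⌊$82,096/5⌋ = $16,419 → take DB $20,399. Book value $74,797.
Year 4: DB = ⌊$74,797 × 150%/7⌋ = $16,027; SL = ⌊$61,697/4⌋ = $15,424 → take DB $16,027. Book value $58,770.
Year 5: DB = ⌊$58,770 × 150%/7⌋ = $12,593; SL = ⌊$45,670/3⌋ = $15,223 → take SL $15,223. Book value $43,547.

$43,547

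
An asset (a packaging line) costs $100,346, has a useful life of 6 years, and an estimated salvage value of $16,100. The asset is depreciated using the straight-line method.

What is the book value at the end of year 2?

Depreciable base = $100,346 − $16,100 = $84,246.
Annual expense = $84,246 / 6 = $14,041.
End of year 1: book value $86,305.
End of year 2: book value $72,264.

$72,264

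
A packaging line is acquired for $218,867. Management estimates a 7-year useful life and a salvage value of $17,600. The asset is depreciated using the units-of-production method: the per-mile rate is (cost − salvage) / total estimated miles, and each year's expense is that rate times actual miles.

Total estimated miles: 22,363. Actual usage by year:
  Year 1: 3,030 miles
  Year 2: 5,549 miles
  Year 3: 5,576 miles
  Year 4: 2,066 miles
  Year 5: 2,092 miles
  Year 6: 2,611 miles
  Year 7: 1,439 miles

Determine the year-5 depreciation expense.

$18,828

Depreciable base = $218,867 − $17,600 = $201,267.
Rate = $201,267 / 22,363 miles = $9 per mile.
Year 1: 3,030 × $9 = $27,270. Book value $191,597.
Year 2: 5,549 × $9 = $49,941. Book value $141,656.
Year 3: 5,576 × $9 = $50,184. Book value $91,472.
Year 4: 2,066 × $9 = $18,594. Book value $72,878.
Year 5: 2,092 × $9 = $18,828. Book value $54,050.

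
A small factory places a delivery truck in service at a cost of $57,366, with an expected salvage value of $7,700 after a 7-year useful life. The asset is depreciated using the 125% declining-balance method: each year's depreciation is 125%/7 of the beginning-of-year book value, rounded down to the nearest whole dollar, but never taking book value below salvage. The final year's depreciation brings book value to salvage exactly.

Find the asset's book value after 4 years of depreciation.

$26,119

Depreciable base = $57,366 − $7,700 = $49,666.
Year 1: ⌊$57,366 × 125%/7⌋ = $10,243. Book value $47,123.
Year 2: ⌊$47,123 × 125%/7⌋ = $8,414. Book value $38,709.
Year 3: ⌊$38,709 × 125%/7⌋ = $6,912. Book value $31,797.
Year 4: ⌊$31,797 × 125%/7⌋ = $5,678. Book value $26,119.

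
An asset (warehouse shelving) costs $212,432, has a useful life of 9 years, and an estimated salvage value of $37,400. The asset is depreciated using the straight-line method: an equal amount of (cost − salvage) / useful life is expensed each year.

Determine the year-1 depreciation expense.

Depreciable base = $212,432 − $37,400 = $175,032.
Annual expense = $175,032 / 9 = $19,448.

$19,448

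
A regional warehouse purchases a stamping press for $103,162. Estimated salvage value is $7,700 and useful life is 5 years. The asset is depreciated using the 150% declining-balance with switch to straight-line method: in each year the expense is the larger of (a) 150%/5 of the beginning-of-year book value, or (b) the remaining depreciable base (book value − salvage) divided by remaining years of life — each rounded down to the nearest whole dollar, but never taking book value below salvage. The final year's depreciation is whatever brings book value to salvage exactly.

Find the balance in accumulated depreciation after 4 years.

Depreciable base = $103,162 − $7,700 = $95,462.
Year 1: DB = ⌊$103,162 × 150%/5⌋ = $30,948; SL = ⌊$95,462/5⌋ = $19,092 → take DB $30,948. Book value $72,214.
Year 2: DB = ⌊$72,214 × 150%/5⌋ = $21,664; SL = ⌊$64,514/4⌋ = $16,128 → take DB $21,664. Book value $50,550.
Year 3: DB = ⌊$50,550 × 150%/5⌋ = $15,165; SL = ⌊$42,850/3⌋ = $14,283 → take DB $15,165. Book value $35,385.
Year 4: DB = ⌊$35,385 × 150%/5⌋ = $10,615; SL = ⌊$27,685/2⌋ = $13,842 → take SL $13,842. Book value $21,543.
Accumulated through year 4 = $103,162 − $21,543 = $81,619.

$81,619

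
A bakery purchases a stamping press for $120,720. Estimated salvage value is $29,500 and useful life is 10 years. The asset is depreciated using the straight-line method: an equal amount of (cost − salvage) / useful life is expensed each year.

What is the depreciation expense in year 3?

$9,122

Depreciable base = $120,720 − $29,500 = $91,220.
Annual expense = $91,220 / 10 = $9,122.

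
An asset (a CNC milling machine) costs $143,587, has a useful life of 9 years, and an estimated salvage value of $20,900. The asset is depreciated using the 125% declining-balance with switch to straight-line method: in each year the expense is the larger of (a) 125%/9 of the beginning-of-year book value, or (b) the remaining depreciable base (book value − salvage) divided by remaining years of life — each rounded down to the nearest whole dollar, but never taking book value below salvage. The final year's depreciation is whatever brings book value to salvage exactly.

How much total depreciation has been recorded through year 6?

$87,855

Depreciable base = $143,587 − $20,900 = $122,687.
Year 1: DB = ⌊$143,587 × 125%/9⌋ = $19,942; SL = ⌊$122,687/9⌋ = $13,631 → take DB $19,942. Book value $123,645.
Year 2: DB = ⌊$123,645 × 125%/9⌋ = $17,172; SL = ⌊$102,745/8⌋ = $12,843 → take DB $17,172. Book value $106,473.
Year 3: DB = ⌊$106,473 × 125%/9⌋ = $14,787; SL = ⌊$85,573/7⌋ = $12,224 → take DB $14,787. Book value $91,686.
Year 4: DB = ⌊$91,686 × 125%/9⌋ = $12,734; SL = ⌊$70,786/6⌋ = $11,797 → take DB $12,734. Book value $78,952.
Year 5: DB = ⌊$78,952 × 125%/9⌋ = $10,965; SL = ⌊$58,052/5⌋ = $11,610 → take SL $11,610. Book value $67,342.
Year 6: DB = ⌊$67,342 × 125%/9⌋ = $9,353; SL = ⌊$46,442/4⌋ = $11,610 → take SL $11,610. Book value $55,732.
Accumulated through year 6 = $143,587 − $55,732 = $87,855.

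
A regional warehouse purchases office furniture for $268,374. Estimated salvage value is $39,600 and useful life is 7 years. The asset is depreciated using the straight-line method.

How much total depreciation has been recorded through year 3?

$98,046

Depreciable base = $268,374 − $39,600 = $228,774.
Annual expense = $228,774 / 7 = $32,682.
End of year 1: book value $235,692.
End of year 2: book value $203,010.
End of year 3: book value $170,328.
Accumulated through year 3 = $268,374 − $170,328 = $98,046.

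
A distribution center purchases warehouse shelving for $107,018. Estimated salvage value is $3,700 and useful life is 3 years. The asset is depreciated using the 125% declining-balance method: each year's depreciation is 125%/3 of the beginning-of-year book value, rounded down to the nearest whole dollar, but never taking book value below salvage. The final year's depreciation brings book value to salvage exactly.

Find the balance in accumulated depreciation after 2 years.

$70,601

Depreciable base = $107,018 − $3,700 = $103,318.
Year 1: ⌊$107,018 × 125%/3⌋ = $44,590. Book value $62,428.
Year 2: ⌊$62,428 × 125%/3⌋ = $26,011. Book value $36,417.
Accumulated through year 2 = $107,018 − $36,417 = $70,601.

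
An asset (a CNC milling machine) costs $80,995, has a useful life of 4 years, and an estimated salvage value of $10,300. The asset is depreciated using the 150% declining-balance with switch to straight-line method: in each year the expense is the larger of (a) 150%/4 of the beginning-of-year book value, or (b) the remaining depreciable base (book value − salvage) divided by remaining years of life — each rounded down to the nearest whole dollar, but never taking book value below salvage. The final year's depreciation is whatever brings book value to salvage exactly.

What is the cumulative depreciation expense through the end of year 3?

$61,220

Depreciable base = $80,995 − $10,300 = $70,695.
Year 1: DB = ⌊$80,995 × 150%/4⌋ = $30,373; SL = ⌊$70,695/4⌋ = $17,673 → take DB $30,373. Book value $50,622.
Year 2: DB = ⌊$50,622 × 150%/4⌋ = $18,983; SL = ⌊$40,322/3⌋ = $13,440 → take DB $18,983. Book value $31,639.
Year 3: DB = ⌊$31,639 × 150%/4⌋ = $11,864; SL = ⌊$21,339/2⌋ = $10,669 → take DB $11,864. Book value $19,775.
Accumulated through year 3 = $80,995 − $19,775 = $61,220.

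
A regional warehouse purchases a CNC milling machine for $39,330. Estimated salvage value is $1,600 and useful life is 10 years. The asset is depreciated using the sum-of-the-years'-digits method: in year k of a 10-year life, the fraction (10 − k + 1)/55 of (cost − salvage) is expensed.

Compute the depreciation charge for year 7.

$2,744

Depreciable base = $39,330 − $1,600 = $37,730.
Sum of the years' digits = 10+9+8+7+6+5+4+3+2+1 = 55.
Year 1: $37,730 × 10/55 = $6,860. Book value $32,470.
Year 2: $37,730 × 9/55 = $6,174. Book value $26,296.
Year 3: $37,730 × 8/55 = $5,488. Book value $20,808.
Year 4: $37,730 × 7/55 = $4,802. Book value $16,006.
Year 5: $37,730 × 6/55 = $4,116. Book value $11,890.
Year 6: $37,730 × 5/55 = $3,430. Book value $8,460.
Year 7: $37,730 × 4/55 = $2,744. Book value $5,716.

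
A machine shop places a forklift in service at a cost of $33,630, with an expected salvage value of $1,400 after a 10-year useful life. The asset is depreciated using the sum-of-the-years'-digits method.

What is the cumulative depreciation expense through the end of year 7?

Depreciable base = $33,630 − $1,400 = $32,230.
Sum of the years' digits = 10+9+8+7+6+5+4+3+2+1 = 55.
Year 1: $32,230 × 10/55 = $5,860. Book value $27,770.
Year 2: $32,230 × 9/55 = $5,274. Book value $22,496.
Year 3: $32,230 × 8/55 = $4,688. Book value $17,808.
Year 4: $32,230 × 7/55 = $4,102. Book value $13,706.
Year 5: $32,230 × 6/55 = $3,516. Book value $10,190.
Year 6: $32,230 × 5/55 = $2,930. Book value $7,260.
Year 7: $32,230 × 4/55 = $2,344. Book value $4,916.
Accumulated through year 7 = $33,630 − $4,916 = $28,714.

$28,714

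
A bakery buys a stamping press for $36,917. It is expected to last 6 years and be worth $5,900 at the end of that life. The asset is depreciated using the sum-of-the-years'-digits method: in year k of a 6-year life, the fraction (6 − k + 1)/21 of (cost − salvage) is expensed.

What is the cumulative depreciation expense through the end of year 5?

$29,540

Depreciable base = $36,917 − $5,900 = $31,017.
Sum of the years' digits = 6+5+4+3+2+1 = 21.
Year 1: $31,017 × 6/21 = $8,862. Book value $28,055.
Year 2: $31,017 × 5/21 = $7,385. Book value $20,670.
Year 3: $31,017 × 4/21 = $5,908. Book value $14,762.
Year 4: $31,017 × 3/21 = $4,431. Book value $10,331.
Year 5: $31,017 × 2/21 = $2,954. Book value $7,377.
Accumulated through year 5 = $36,917 − $7,377 = $29,540.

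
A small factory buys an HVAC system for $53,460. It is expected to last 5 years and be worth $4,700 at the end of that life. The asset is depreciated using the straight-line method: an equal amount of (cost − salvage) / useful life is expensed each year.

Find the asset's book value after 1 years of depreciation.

$43,708

Depreciable base = $53,460 − $4,700 = $48,760.
Annual expense = $48,760 / 5 = $9,752.
End of year 1: book value $43,708.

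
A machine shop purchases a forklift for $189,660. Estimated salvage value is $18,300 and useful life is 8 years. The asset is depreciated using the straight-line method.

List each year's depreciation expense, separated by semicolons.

$21,420; $21,420; $21,420; $21,420; $21,420; $21,420; $21,420; $21,420

Depreciable base = $189,660 − $18,300 = $171,360.
Annual expense = $171,360 / 8 = $21,420.
End of year 1: book value $168,240.
End of year 2: book value $146,820.
End of year 3: book value $125,400.
End of year 4: book value $103,980.
End of year 5: book value $82,560.
End of year 6: book value $61,140.
End of year 7: book value $39,720.
End of year 8: book value $18,300.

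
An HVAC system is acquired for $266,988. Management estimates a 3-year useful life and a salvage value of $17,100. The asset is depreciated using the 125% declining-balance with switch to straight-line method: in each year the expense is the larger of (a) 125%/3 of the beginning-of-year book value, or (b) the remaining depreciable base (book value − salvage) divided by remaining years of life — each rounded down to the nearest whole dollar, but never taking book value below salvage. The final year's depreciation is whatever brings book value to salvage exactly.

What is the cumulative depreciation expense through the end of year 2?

Depreciable base = $266,988 − $17,100 = $249,888.
Year 1: DB = ⌊$266,988 × 125%/3⌋ = $111,245; SL = ⌊$249,888/3⌋ = $83,296 → take DB $111,245. Book value $155,743.
Year 2: DB = ⌊$155,743 × 125%/3⌋ = $64,892; SL = ⌊$138,643/2⌋ = $69,321 → take SL $69,321. Book value $86,422.
Accumulated through year 2 = $266,988 − $86,422 = $180,566.

$180,566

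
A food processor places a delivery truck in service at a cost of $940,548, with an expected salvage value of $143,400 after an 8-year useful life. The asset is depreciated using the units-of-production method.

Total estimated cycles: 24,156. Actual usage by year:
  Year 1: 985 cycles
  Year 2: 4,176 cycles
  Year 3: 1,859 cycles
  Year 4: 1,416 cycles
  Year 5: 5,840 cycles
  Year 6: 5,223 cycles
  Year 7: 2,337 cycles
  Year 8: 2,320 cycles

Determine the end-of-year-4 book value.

$662,160

Depreciable base = $940,548 − $143,400 = $797,148.
Rate = $797,148 / 24,156 cycles = $33 per cycle.
Year 1: 985 × $33 = $32,505. Book value $908,043.
Year 2: 4,176 × $33 = $137,808. Book value $770,235.
Year 3: 1,859 × $33 = $61,347. Book value $708,888.
Year 4: 1,416 × $33 = $46,728. Book value $662,160.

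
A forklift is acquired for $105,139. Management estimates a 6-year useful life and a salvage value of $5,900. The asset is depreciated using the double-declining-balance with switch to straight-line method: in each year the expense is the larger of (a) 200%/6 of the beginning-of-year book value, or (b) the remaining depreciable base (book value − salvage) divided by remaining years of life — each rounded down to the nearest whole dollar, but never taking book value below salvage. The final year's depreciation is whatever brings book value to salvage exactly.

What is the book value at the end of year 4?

Depreciable base = $105,139 − $5,900 = $99,239.
Year 1: DB = ⌊$105,139 × 200%/6⌋ = $35,046; SL = ⌊$99,239/6⌋ = $16,539 → take DB $35,046. Book value $70,093.
Year 2: DB = ⌊$70,093 × 200%/6⌋ = $23,364; SL = ⌊$64,193/5⌋ = $12,838 → take DB $23,364. Book value $46,729.
Year 3: DB = ⌊$46,729 × 200%/6⌋ = $15,576; SL = ⌊$40,829/4⌋ = $10,207 → take DB $15,576. Book value $31,153.
Year 4: DB = ⌊$31,153 × 200%/6⌋ = $10,384; SL = ⌊$25,253/3⌋ = $8,417 → take DB $10,384. Book value $20,769.

$20,769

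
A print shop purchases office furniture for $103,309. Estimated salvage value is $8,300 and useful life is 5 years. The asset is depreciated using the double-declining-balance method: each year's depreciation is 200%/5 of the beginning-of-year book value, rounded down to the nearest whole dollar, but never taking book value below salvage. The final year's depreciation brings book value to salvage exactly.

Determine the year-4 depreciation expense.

$8,926

Depreciable base = $103,309 − $8,300 = $95,009.
Year 1: ⌊$103,309 × 200%/5⌋ = $41,323. Book value $61,986.
Year 2: ⌊$61,986 × 200%/5⌋ = $24,794. Book value $37,192.
Year 3: ⌊$37,192 × 200%/5⌋ = $14,876. Book value $22,316.
Year 4: ⌊$22,316 × 200%/5⌋ = $8,926. Book value $13,390.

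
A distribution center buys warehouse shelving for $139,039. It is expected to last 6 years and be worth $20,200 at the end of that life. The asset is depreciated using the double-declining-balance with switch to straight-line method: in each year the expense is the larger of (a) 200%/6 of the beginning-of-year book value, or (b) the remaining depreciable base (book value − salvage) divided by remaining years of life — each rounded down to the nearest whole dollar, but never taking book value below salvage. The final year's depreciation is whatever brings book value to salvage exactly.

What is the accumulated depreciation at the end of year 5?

Depreciable base = $139,039 − $20,200 = $118,839.
Year 1: DB = ⌊$139,039 × 200%/6⌋ = $46,346; SL = ⌊$118,839/6⌋ = $19,806 → take DB $46,346. Book value $92,693.
Year 2: DB = ⌊$92,693 × 200%/6⌋ = $30,897; SL = ⌊$72,493/5⌋ = $14,498 → take DB $30,897. Book value $61,796.
Year 3: DB = ⌊$61,796 × 200%/6⌋ = $20,598; SL = ⌊$41,596/4⌋ = $10,399 → take DB $20,598. Book value $41,198.
Year 4: DB = ⌊$41,198 × 200%/6⌋ = $13,732; SL = ⌊$20,998/3⌋ = $6,999 → take DB $13,732. Book value $27,466.
Year 5: DB = ⌊$27,466 × 200%/6⌋ = $9,155; SL = ⌊$7,266/2⌋ = $3,633 → take DB $9,155, capped at $7,266. Book value $20,200.
Accumulated through year 5 = $139,039 − $20,200 = $118,839.

$118,839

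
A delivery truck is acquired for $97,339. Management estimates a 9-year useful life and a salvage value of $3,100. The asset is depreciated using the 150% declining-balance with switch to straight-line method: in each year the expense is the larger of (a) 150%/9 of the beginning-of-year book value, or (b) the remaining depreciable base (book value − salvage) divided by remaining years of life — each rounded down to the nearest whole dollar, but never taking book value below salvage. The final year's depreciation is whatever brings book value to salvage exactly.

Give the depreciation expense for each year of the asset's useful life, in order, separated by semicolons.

$16,223; $13,519; $11,266; $9,388; $8,768; $8,768; $8,769; $8,769; $8,769

Depreciable base = $97,339 − $3,100 = $94,239.
Year 1: DB = ⌊$97,339 × 150%/9⌋ = $16,223; SL = ⌊$94,239/9⌋ = $10,471 → take DB $16,223. Book value $81,116.
Year 2: DB = ⌊$81,116 × 150%/9⌋ = $13,519; SL = ⌊$78,016/8⌋ = $9,752 → take DB $13,519. Book value $67,597.
Year 3: DB = ⌊$67,597 × 150%/9⌋ = $11,266; SL = ⌊$64,497/7⌋ = $9,213 → take DB $11,266. Book value $56,331.
Year 4: DB = ⌊$56,331 × 150%/9⌋ = $9,388; SL = ⌊$53,231/6⌋ = $8,871 → take DB $9,388. Book value $46,943.
Year 5: DB = ⌊$46,943 × 150%/9⌋ = $7,823; SL = ⌊$43,843/5⌋ = $8,768 → take SL $8,768. Book value $38,175.
Year 6: DB = ⌊$38,175 × 150%/9⌋ = $6,362; SL = ⌊$35,075/4⌋ = $8,768 → take SL $8,768. Book value $29,407.
Year 7: DB = ⌊$29,407 × 150%/9⌋ = $4,901; SL = ⌊$26,307/3⌋ = $8,769 → take SL $8,769. Book value $20,638.
Year 8: DB = ⌊$20,638 × 150%/9⌋ = $3,439; SL = ⌊$17,538/2⌋ = $8,769 → take SL $8,769. Book value $11,869.
Year 9 (final): $11,869 − $3,100 = $8,769. Book value $3,100.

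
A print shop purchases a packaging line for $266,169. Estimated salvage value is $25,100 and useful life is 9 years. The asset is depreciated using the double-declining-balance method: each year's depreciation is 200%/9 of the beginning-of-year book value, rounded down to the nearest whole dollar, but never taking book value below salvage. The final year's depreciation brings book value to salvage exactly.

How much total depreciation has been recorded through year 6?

$207,243

Depreciable base = $266,169 − $25,100 = $241,069.
Year 1: ⌊$266,169 × 200%/9⌋ = $59,148. Book value $207,021.
Year 2: ⌊$207,021 × 200%/9⌋ = $46,004. Book value $161,017.
Year 3: ⌊$161,017 × 200%/9⌋ = $35,781. Book value $125,236.
Year 4: ⌊$125,236 × 200%/9⌋ = $27,830. Book value $97,406.
Year 5: ⌊$97,406 × 200%/9⌋ = $21,645. Book value $75,761.
Year 6: ⌊$75,761 × 200%/9⌋ = $16,835. Book value $58,926.
Accumulated through year 6 = $266,169 − $58,926 = $207,243.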